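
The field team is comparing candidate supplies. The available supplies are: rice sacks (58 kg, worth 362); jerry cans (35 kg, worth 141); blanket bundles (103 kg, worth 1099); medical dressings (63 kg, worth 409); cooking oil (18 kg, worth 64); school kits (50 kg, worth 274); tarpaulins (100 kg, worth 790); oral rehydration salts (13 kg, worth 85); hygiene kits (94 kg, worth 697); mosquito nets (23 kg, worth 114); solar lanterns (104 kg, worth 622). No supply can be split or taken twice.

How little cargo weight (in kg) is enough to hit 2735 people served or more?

328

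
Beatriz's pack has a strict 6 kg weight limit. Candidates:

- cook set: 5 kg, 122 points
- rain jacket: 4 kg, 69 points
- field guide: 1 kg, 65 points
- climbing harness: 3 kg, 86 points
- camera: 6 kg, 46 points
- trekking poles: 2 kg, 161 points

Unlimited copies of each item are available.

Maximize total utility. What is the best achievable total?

483

By utility per kg: trekking poles 80.50, field guide 65.00, climbing harness 28.67, cook set 24.40 lead.
Best packing: 3×trekking poles — 6 kg, 483 total.
Every other selection either busts 6 kg or fails to beat 483.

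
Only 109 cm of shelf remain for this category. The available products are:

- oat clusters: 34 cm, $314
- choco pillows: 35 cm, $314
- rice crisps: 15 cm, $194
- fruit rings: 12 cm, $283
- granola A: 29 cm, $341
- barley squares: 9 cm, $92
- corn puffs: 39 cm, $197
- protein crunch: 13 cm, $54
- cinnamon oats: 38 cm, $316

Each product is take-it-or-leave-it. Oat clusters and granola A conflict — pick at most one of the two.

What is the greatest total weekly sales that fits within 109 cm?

1226

Density check — fruit rings 23.58, rice crisps 12.93, granola A 11.76, barley squares 10.22 are the best per cm.
Rice crisps + fruit rings + granola A + barley squares + cinnamon oats uses 103 of the 109 cm and totals 1226.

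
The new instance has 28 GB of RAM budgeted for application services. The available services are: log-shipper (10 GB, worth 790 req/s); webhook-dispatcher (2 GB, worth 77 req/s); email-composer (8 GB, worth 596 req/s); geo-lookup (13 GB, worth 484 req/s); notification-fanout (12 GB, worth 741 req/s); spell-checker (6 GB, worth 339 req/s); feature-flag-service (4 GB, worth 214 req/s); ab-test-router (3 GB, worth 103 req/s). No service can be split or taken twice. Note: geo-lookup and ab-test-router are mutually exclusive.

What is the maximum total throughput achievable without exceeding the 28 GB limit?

1939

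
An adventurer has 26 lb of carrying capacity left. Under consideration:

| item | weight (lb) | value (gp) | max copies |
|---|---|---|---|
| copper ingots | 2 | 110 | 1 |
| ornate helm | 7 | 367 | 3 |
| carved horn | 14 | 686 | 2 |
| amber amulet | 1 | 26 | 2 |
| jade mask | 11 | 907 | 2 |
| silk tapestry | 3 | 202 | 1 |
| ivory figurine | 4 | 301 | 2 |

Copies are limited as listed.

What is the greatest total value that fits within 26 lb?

2115

Taking 2×jade mask + ivory figurine: 26 lb used, 2115 in value.
That's the maximum — no swap from here does better than 2115.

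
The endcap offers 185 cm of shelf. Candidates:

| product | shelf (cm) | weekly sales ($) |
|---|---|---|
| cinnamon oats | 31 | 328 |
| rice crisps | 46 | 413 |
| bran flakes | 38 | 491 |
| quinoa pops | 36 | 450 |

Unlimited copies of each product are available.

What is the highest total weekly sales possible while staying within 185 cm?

Filling by ratio: cinnamon oats + 4×bran flakes for 2292, with 2 cm left unused.
Dropping cinnamon oats and 2×bran flakes frees 107 cm; slotting in 3×quinoa pops (108 cm) lifts the total to 2332 at 184 cm.
The spare 1 cm is too small for any remaining product, and no exchange beats 2332.

2332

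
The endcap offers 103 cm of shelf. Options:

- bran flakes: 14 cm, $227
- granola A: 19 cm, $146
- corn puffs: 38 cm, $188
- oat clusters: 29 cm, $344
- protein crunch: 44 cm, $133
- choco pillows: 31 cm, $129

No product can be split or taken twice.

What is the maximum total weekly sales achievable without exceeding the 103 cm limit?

905

Density check — bran flakes 16.21, oat clusters 11.86, granola A 7.68, corn puffs 4.95 are the best per cm.
Taking bran flakes + granola A + corn puffs + oat clusters: 100 cm used, 905 in weekly sales.
An exhaustive check of the 64 subsets confirms 905.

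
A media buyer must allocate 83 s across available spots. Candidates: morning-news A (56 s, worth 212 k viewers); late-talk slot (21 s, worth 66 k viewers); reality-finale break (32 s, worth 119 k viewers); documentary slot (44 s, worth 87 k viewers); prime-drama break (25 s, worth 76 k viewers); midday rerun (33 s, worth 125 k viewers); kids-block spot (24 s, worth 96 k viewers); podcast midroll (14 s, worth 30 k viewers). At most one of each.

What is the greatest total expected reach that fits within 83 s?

308

A density-first pass picks late-talk slot + midday rerun + kids-block spot — 287 at 78 s.
Replace late-talk slot and midday rerun with morning-news A: the trade gains 21 net, giving 308 at 80 s.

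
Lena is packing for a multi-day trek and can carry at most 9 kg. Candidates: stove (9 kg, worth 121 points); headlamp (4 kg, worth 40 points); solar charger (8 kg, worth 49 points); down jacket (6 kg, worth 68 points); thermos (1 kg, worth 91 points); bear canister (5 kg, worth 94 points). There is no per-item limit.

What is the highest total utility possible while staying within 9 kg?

Density check — thermos 91.00, bear canister 18.80, stove 13.44, down jacket 11.33 are the best per kg.
Taking 9×thermos: 9 kg used, 819 in utility.
Nothing else within 9 kg beats 819.

819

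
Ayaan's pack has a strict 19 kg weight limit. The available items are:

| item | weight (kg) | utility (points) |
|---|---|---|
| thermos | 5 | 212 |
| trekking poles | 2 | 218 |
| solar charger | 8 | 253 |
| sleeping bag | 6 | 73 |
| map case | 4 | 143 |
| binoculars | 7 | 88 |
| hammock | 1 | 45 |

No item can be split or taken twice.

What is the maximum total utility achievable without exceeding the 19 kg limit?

Density check — trekking poles 109.00, hammock 45.00, thermos 42.40, map case 35.75 are the best per kg.
A density-first pass picks thermos + trekking poles + map case + binoculars + hammock — 706 at 19 kg.
The 8 kg tied up in binoculars and hammock is better spent on solar charger — total rises to 826 (19 kg).
That's the maximum — no swap from here does better than 826.

826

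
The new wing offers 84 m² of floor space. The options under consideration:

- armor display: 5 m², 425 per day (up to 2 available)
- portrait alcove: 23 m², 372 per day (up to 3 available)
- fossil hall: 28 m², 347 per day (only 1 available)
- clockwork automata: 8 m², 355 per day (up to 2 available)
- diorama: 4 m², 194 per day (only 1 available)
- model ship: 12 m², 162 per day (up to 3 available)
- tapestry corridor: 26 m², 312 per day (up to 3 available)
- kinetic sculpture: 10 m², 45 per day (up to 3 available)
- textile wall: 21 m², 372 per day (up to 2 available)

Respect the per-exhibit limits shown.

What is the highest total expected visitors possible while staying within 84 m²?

2660

By expected visitors per m²: armor display 85.00, diorama 48.50, clockwork automata 44.38 lead.
The ratio ordering already packs tightly: 2×armor display + 2×clockwork automata + diorama + model ship + 2×textile wall, 84 m², 2660.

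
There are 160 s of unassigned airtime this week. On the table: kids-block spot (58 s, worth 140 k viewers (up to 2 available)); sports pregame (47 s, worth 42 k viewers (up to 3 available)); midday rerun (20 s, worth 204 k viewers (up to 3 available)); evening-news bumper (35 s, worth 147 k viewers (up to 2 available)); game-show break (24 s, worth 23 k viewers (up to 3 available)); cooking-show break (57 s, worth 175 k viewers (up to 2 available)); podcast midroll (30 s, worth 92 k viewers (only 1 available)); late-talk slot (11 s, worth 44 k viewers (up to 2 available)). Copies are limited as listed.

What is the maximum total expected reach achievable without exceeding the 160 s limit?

Greedy by ratio would take 3×midday rerun + 2×evening-news bumper + 2×late-talk slot: 152 s used, total 994.
Dropping 2×late-talk slot frees 22 s; slotting in podcast midroll (30 s) lifts the total to 998 at 160 s.
Nothing else within 160 s beats 998.

998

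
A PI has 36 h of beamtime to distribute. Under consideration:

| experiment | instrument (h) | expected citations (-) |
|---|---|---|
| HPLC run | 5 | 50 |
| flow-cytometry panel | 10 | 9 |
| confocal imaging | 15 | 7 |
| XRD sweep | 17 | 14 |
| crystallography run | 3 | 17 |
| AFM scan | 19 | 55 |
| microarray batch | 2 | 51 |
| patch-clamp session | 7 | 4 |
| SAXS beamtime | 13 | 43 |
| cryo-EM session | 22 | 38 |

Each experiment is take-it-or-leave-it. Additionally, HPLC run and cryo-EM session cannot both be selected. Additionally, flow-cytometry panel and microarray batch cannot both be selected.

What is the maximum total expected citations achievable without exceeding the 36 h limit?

177

Best packing: HPLC run + crystallography run + AFM scan + microarray batch + patch-clamp session — 36 h, 177 total.
That's the maximum — no feasible swap from here does better than 177.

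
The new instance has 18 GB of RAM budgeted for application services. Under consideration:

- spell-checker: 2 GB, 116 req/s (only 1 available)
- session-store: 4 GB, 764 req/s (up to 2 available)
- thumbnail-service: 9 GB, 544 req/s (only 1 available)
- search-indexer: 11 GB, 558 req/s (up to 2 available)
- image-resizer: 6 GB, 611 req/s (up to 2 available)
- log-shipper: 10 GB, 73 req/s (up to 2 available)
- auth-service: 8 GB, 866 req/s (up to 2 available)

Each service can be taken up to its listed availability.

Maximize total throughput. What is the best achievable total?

Taking spell-checker + 2×session-store + auth-service: 18 GB used, 2510 in throughput.

2510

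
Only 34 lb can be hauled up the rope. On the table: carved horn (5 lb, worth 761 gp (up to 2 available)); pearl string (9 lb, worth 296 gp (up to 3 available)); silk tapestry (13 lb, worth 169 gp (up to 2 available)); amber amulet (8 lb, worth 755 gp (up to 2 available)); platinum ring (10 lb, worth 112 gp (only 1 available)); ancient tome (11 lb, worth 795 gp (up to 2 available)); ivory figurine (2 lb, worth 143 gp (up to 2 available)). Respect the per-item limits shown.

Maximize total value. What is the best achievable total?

3358

The ratio heuristic lands on 2×carved horn + 2×amber amulet + 2×ivory figurine (3318) but leaves 4 lb idle.
Replace amber amulet with ancient tome: the trade gains 40 net, giving 3358 at 33 lb.
That's the maximum — no swap from here does better than 3358.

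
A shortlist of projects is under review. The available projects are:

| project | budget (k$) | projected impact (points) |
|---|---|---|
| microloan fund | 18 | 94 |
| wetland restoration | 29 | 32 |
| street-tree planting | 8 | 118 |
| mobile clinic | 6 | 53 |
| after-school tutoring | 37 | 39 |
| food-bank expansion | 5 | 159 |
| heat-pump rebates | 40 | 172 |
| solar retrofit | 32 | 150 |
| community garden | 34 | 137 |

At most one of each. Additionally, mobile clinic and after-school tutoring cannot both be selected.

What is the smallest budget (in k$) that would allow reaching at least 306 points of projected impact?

Minimise k$ subject to total projected impact ≥ 306.
street-tree planting + mobile clinic + food-bank expansion: 330 projected impact at 19 k$.
Below 19 k$ the best achievable stays under 306.

19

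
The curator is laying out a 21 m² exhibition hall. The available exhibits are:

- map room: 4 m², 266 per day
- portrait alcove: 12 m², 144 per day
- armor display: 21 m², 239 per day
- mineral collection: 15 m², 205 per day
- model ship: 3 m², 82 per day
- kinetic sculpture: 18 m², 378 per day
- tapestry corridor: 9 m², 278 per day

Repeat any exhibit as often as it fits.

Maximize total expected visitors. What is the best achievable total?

The ratio ordering already packs tightly: 5×map room, 20 m², 1330.
No other feasible combination exceeds 1330.

1330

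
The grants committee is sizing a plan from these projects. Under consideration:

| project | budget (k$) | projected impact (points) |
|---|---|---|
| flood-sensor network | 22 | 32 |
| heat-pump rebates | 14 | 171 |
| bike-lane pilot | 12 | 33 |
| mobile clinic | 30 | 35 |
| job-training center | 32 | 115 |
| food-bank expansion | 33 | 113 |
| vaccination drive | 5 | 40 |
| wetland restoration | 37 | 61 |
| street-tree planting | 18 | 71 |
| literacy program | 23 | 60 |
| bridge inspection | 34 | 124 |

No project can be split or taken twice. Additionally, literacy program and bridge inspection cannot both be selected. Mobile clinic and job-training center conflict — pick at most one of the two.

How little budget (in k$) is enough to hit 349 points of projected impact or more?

63

Minimise k$ subject to total projected impact ≥ 349.
heat-pump rebates + bike-lane pilot + job-training center + vaccination drive reaches 359 using 63 k$.
Below 63 k$ the best achievable stays under 349.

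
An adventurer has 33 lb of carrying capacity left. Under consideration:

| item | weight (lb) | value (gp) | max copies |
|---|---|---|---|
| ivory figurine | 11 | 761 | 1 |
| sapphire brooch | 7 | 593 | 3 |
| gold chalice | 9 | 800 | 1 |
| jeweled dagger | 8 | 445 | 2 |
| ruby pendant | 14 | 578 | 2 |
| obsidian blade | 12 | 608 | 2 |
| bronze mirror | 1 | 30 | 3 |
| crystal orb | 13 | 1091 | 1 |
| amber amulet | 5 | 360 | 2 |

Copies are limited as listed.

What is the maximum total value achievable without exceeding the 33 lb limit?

2706

Ranking by ratio (value/lb): gold chalice 88.89, sapphire brooch 84.71, crystal orb 83.92, amber amulet 72.00.
Greedy by ratio would take 3×sapphire brooch + gold chalice + 3×bronze mirror: 33 lb used, total 2669.
Dropping sapphire brooch and 3×bronze mirror frees 10 lb; slotting in 2×amber amulet (10 lb) lifts the total to 2706 at 33 lb.
That's the maximum — no swap from here does better than 2706.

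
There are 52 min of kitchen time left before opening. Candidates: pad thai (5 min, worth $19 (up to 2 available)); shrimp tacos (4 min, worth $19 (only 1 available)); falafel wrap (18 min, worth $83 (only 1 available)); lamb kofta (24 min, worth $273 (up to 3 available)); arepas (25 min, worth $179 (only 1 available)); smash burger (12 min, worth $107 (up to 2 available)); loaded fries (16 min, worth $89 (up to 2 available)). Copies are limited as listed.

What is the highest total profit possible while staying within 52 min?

565

Best packing: shrimp tacos + 2×lamb kofta — 52 min, 565 total.
That's the maximum — no swap from here does better than 565.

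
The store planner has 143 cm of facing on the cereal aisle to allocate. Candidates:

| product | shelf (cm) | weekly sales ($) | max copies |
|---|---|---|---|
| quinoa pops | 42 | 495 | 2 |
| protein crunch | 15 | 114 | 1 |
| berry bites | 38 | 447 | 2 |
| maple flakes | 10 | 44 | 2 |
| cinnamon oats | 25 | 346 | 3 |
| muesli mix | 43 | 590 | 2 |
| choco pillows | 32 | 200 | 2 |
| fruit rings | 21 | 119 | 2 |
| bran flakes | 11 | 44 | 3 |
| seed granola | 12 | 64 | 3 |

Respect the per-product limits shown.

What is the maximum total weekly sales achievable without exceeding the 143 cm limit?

1872

Density check — cinnamon oats 13.84, muesli mix 13.72, quinoa pops 11.79, berry bites 11.76 are the best per cm.
A density-first pass picks protein crunch + maple flakes + 3×cinnamon oats + muesli mix — 1786 at 143 cm.
The 50 cm tied up in protein crunch and maple flakes and cinnamon oats is better spent on muesli mix — total rises to 1872 (136 cm).
Every other selection either busts 143 cm or exceeds an availability limit or fails to beat 1872.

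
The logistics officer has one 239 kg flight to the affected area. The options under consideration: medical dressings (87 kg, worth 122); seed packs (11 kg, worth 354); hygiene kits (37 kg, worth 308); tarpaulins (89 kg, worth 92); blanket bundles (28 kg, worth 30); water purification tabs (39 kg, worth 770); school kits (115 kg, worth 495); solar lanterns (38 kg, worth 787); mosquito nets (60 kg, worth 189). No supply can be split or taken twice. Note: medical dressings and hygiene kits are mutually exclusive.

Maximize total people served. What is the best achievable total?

Ranking by ratio (people served/kg): seed packs 32.18, solar lanterns 20.71, water purification tabs 19.74, hygiene kits 8.32.
Best packing: seed packs + hygiene kits + blanket bundles + water purification tabs + solar lanterns + mosquito nets — 213 kg, 2438 total.
Nothing else feasible within 239 kg beats 2438.

2438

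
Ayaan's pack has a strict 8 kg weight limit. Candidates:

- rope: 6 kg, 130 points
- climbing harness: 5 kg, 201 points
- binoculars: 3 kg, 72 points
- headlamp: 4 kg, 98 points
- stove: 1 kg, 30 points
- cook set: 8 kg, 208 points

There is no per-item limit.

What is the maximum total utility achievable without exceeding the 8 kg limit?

291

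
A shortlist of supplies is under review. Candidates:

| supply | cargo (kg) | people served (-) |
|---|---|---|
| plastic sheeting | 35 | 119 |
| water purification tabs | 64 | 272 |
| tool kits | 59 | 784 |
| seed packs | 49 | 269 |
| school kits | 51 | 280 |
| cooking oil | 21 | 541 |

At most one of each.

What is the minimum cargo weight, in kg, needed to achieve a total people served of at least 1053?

Minimise kg subject to total people served ≥ 1053.
tool kits + cooking oil: 1325 people served at 80 kg.
Below 80 kg the best achievable stays under 1053.

80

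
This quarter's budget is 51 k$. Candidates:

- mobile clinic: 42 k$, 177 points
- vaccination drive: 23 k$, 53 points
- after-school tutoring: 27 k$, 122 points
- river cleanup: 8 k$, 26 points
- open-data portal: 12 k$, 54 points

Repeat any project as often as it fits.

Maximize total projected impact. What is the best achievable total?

230

By projected impact per k$: after-school tutoring 4.52, open-data portal 4.50, mobile clinic 4.21, river cleanup 3.25 lead.
The ratio ordering already packs tightly: after-school tutoring + 2×open-data portal, 51 k$, 230.
Every other selection either busts 51 k$ or fails to beat 230.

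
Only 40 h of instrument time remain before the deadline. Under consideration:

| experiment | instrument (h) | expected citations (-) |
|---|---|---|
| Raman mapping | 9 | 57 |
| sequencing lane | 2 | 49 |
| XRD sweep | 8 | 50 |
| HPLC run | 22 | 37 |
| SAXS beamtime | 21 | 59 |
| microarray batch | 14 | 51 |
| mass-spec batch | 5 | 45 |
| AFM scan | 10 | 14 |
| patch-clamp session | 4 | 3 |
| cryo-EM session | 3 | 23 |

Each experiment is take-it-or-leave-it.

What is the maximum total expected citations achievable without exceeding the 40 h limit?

Taking the top-ratio experiments first gives Raman mapping + sequencing lane + XRD sweep + mass-spec batch + AFM scan + cryo-EM session for 238 (37 h).
Replace AFM scan and cryo-EM session with microarray batch: the trade gains 14 net, giving 252 at 38 h.
Runner-up Raman mapping + sequencing lane + XRD sweep + mass-spec batch + AFM scan + cryo-EM session tops out at 238.

252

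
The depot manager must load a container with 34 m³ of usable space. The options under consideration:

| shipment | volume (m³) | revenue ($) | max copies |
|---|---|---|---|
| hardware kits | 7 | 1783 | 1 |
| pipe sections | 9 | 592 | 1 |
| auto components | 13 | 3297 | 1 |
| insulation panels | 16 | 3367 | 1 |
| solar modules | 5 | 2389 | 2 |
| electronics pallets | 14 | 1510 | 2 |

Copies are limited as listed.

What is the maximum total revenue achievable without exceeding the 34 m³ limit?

Taking the top-ratio shipments first gives hardware kits + auto components + 2×solar modules for 9858 (30 m³).
The 13 m³ tied up in auto components is better spent on insulation panels — total rises to 9928 (33 m³).
That's the maximum — no swap from here does better than 9928.

9928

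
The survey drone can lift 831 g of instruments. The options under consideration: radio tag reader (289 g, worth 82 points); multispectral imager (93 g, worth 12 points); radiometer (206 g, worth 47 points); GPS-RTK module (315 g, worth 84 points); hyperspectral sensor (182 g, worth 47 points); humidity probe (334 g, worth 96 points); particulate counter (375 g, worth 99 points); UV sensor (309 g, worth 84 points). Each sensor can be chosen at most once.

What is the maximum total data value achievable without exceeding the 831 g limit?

227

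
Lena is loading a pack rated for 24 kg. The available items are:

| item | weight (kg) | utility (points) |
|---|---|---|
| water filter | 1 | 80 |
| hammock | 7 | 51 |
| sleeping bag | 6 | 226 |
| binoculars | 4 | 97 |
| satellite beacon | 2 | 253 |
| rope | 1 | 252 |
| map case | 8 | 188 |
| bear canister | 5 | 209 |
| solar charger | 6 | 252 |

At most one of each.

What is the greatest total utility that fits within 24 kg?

1289

Greedy by ratio would take water filter + sleeping bag + satellite beacon + rope + bear canister + solar charger: 21 kg used, total 1272.
Dropping water filter frees 1 kg; slotting in binoculars (4 kg) lifts the total to 1289 at 24 kg.
An exhaustive check of the 512 subsets confirms 1289.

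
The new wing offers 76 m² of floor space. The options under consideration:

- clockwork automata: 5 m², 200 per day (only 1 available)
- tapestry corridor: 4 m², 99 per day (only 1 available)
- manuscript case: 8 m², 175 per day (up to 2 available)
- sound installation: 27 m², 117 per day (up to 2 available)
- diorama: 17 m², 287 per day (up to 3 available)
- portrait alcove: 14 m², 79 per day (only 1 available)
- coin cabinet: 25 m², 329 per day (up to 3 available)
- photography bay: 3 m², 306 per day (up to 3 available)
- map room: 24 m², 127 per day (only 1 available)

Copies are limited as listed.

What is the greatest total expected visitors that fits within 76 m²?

2183

Ranking by ratio (expected visitors/m²): photography bay 102.00, clockwork automata 40.00, tapestry corridor 24.75, manuscript case 21.88.
The ratio heuristic lands on clockwork automata + tapestry corridor + 2×manuscript case + 2×diorama + 3×photography bay (2141) but leaves 8 m² idle.
Replace diorama with coin cabinet: the trade gains 42 net, giving 2183 at 76 m².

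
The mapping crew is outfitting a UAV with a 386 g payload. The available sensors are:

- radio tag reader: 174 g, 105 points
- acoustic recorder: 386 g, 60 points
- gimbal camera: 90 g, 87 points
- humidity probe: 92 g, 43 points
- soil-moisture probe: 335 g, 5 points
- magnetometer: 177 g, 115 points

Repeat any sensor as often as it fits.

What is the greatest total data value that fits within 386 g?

Best packing: 4×gimbal camera — 360 g, 348 total.

348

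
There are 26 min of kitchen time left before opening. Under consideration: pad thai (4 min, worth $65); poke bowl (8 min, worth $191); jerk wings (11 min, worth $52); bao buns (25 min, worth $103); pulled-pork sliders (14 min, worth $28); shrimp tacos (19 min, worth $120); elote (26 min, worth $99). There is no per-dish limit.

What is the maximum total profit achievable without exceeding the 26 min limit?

573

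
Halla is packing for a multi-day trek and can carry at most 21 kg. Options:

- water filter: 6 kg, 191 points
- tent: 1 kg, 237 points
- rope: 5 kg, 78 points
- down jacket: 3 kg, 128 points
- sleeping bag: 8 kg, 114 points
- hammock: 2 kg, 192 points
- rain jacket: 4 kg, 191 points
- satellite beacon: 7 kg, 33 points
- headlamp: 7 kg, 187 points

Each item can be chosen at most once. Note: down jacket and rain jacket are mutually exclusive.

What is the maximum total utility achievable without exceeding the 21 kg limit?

998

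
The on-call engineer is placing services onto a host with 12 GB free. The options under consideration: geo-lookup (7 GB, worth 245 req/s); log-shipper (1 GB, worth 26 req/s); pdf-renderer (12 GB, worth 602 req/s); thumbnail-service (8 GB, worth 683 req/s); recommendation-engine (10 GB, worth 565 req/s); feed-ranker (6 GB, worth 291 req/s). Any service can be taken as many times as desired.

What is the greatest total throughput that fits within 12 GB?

787

Ranking by ratio (throughput/GB): thumbnail-service 85.38, recommendation-engine 56.50, pdf-renderer 50.17.
4×log-shipper + thumbnail-service uses 12 of the 12 GB and totals 787.
Every other selection either busts 12 GB or fails to beat 787.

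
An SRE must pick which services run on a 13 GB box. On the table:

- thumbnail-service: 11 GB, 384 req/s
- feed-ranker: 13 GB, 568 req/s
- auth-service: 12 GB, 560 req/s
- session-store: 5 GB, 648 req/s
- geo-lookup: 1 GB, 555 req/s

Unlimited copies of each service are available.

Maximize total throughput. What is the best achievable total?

By throughput per GB: geo-lookup 555.00, session-store 129.60, auth-service 46.67 lead.
Best packing: 13×geo-lookup — 13 GB, 7215 total.

7215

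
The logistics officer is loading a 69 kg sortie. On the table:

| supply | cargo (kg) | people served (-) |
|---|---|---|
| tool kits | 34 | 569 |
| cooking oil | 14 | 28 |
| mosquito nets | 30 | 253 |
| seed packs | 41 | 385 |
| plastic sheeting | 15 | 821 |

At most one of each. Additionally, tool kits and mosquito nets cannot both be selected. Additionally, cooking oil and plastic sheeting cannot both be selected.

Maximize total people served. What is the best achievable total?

1390

Ranking by ratio (people served/kg): plastic sheeting 54.73, tool kits 16.74, seed packs 9.39.
Best packing: tool kits + plastic sheeting — 49 kg, 1390 total.
That's the maximum — no feasible swap from here does better than 1390.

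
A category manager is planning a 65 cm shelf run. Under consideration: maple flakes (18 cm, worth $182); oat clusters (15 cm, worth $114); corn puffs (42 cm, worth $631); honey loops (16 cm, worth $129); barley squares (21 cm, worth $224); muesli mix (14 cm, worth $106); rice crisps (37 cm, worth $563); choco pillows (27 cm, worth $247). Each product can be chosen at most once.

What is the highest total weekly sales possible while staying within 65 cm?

855

Taking the top-ratio products first gives barley squares + rice crisps for 787 (58 cm).
Dropping rice crisps frees 37 cm; slotting in corn puffs (42 cm) lifts the total to 855 at 63 cm.
Every other selection either busts 65 cm or fails to beat 855.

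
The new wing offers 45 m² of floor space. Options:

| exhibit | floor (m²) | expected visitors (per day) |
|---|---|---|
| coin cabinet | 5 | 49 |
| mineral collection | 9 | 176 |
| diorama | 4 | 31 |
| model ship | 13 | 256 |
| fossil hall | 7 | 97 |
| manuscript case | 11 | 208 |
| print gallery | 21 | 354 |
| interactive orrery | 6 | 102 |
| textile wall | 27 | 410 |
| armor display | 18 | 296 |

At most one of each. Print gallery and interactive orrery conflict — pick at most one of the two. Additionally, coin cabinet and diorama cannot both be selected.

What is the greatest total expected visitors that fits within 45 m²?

818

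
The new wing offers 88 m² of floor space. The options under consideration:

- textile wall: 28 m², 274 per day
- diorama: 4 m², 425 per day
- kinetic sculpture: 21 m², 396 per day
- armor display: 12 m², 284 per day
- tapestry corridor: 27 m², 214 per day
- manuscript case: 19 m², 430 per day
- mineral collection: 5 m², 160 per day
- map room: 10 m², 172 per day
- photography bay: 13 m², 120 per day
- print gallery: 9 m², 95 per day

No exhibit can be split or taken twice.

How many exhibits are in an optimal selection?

Best achievable expected visitors is 1987.
diorama + kinetic sculpture + armor display + manuscript case + mineral collection + map room + photography bay hits 1987 at 84 m².
Every optimal selection uses 7 exhibits.

7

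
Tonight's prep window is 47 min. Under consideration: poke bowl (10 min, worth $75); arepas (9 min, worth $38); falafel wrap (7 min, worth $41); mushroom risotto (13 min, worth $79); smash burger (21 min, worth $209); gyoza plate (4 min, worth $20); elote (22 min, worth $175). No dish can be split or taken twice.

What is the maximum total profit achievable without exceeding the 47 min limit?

Density check — smash burger 9.95, elote 7.95, poke bowl 7.50 are the best per min.
Smash burger + gyoza plate + elote uses 47 of the 47 min and totals 404.

404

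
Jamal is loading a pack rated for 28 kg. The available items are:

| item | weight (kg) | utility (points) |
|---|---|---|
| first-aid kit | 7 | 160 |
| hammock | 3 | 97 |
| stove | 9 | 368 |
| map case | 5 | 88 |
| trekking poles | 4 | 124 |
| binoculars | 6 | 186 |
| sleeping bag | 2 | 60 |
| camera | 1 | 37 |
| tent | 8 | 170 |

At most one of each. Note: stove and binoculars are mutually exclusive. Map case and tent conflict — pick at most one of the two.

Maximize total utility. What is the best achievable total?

Density check — stove 40.89, camera 37.00, hammock 32.33 are the best per kg.
Best packing: hammock + stove + trekking poles + sleeping bag + camera + tent — 27 kg, 856 total.
No other feasible combination exceeds 856.

856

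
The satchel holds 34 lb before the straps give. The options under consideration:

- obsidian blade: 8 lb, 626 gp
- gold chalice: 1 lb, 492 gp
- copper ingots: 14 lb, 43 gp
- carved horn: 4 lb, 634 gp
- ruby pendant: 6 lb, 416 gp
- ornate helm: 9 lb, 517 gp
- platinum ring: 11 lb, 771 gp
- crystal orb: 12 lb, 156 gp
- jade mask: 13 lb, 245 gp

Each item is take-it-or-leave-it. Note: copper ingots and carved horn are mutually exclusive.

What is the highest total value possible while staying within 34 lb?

3040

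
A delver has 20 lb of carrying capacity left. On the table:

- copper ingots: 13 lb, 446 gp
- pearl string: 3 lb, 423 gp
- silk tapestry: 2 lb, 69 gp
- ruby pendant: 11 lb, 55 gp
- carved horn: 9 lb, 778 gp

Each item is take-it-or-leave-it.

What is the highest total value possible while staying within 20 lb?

1270

Ranking by ratio (value/lb): pearl string 141.00, carved horn 86.44, silk tapestry 34.50.
The ratio ordering already packs tightly: pearl string + silk tapestry + carved horn, 14 lb, 1270.
Every other selection either busts 20 lb or fails to beat 1270.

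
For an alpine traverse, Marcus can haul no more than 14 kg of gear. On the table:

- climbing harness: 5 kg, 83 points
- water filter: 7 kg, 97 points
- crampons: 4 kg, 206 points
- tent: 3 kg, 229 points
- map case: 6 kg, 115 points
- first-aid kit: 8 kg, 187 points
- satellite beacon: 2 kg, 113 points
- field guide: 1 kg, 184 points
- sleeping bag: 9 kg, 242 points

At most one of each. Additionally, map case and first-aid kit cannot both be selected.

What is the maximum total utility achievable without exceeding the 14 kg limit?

Taking the top-ratio items first gives crampons + tent + satellite beacon + field guide for 732 (10 kg).
The 2 kg tied up in satellite beacon is better spent on map case — total rises to 734 (14 kg).

734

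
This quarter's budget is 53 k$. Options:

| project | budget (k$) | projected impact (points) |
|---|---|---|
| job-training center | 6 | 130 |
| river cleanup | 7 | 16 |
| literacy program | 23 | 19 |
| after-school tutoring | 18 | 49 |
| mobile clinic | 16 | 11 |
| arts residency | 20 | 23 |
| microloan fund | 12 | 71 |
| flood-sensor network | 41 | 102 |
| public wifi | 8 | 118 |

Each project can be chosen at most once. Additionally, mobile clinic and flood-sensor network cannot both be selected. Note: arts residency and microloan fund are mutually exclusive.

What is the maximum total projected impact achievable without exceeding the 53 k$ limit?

384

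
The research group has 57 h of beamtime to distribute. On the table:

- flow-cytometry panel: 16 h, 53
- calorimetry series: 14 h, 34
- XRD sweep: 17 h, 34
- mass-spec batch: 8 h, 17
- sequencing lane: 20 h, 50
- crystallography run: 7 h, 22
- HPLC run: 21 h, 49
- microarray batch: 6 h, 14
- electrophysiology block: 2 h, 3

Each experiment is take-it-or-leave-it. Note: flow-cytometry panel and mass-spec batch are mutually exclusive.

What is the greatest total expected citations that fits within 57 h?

The ratio ordering already packs tightly: flow-cytometry panel + calorimetry series + sequencing lane + crystallography run, 57 h, 159.
The closest alternative, flow-cytometry panel + sequencing lane + HPLC run, reaches only 152.

159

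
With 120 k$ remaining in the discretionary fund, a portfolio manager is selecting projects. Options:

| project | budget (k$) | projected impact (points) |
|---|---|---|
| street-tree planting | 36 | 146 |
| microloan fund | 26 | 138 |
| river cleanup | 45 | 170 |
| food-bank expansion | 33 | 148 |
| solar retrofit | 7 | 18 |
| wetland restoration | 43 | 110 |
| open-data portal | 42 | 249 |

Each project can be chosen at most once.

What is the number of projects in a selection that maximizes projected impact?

4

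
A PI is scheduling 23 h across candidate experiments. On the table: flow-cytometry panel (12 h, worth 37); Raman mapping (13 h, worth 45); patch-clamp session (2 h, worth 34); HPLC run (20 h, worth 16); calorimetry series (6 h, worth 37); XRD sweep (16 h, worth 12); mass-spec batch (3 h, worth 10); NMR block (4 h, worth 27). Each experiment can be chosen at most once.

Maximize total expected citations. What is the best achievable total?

Ranking by ratio (expected citations/h): patch-clamp session 17.00, NMR block 6.75, calorimetry series 6.17, Raman mapping 3.46.
Filling by ratio: patch-clamp session + calorimetry series + mass-spec batch + NMR block for 108, with 8 h left unused.
The 4 h tied up in NMR block is better spent on flow-cytometry panel — total rises to 118 (23 h).
An exhaustive check of the 256 subsets confirms 118.

118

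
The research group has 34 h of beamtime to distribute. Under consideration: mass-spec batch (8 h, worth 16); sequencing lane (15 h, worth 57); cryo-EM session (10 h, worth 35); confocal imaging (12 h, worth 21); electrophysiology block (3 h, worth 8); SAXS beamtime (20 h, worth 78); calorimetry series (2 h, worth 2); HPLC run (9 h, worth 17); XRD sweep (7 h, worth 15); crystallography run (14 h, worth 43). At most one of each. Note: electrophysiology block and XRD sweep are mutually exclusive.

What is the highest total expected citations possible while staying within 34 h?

Ranking by ratio (expected citations/h): SAXS beamtime 3.90, sequencing lane 3.80, cryo-EM session 3.50, crystallography run 3.07.
Best packing: cryo-EM session + electrophysiology block + SAXS beamtime — 33 h, 121 total.
SAXS beamtime + crystallography run (34 h) also reaches 121 — a tie, but nothing goes higher.

121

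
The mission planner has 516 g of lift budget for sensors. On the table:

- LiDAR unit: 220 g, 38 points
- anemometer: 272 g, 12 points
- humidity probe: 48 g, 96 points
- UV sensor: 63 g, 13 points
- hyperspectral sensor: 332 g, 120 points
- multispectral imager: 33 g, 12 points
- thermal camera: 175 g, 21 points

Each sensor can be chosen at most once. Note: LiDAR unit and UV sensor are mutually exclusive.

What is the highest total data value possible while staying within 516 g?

By data value per g: humidity probe 2.00, multispectral imager 0.36, hyperspectral sensor 0.36 lead.
The ratio ordering already packs tightly: humidity probe + UV sensor + hyperspectral sensor + multispectral imager, 476 g, 241.
Next best is humidity probe + UV sensor + hyperspectral sensor at 229 (443 g) — short by 12.

241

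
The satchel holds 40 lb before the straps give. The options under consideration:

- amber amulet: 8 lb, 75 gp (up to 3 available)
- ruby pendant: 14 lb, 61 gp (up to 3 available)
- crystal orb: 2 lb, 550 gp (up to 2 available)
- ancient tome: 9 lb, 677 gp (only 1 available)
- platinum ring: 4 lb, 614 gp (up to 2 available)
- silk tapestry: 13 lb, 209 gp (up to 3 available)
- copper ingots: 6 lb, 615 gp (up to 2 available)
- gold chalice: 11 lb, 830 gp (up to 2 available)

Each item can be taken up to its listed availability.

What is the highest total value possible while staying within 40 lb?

4603

By value per lb: crystal orb 275.00, platinum ring 153.50, copper ingots 102.50 lead.
A density-first pass picks 2×crystal orb + 2×platinum ring + 2×copper ingots + gold chalice — 4388 at 35 lb.
Dropping copper ingots frees 6 lb; slotting in gold chalice (11 lb) lifts the total to 4603 at 40 lb.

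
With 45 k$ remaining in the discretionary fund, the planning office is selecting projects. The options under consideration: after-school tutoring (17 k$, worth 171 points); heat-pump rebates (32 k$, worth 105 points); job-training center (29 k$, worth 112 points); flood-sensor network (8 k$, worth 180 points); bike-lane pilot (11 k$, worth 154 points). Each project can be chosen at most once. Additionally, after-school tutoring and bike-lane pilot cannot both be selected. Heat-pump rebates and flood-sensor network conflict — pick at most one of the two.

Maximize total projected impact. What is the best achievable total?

351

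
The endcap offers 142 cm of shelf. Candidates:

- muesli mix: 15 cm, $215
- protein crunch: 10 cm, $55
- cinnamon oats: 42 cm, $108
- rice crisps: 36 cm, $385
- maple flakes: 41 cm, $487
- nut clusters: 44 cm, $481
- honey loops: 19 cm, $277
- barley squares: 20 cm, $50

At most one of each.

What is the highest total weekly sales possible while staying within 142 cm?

1630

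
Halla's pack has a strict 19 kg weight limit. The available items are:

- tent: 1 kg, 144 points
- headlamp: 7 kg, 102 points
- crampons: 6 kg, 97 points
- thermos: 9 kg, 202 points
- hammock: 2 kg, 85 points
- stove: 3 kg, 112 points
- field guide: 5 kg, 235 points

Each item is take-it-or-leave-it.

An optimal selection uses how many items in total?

4

Best achievable utility is 693.
One optimal bundle: tent + thermos + stove + field guide (18 kg).
Every optimal selection uses 4 items.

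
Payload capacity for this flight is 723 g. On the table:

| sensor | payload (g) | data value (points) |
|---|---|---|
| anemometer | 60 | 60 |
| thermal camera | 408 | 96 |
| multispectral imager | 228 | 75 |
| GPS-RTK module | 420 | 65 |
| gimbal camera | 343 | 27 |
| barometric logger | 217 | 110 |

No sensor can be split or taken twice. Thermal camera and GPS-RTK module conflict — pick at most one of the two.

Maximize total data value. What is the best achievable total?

266

Filling by ratio: anemometer + multispectral imager + barometric logger for 245, with 218 g left unused.
Replace multispectral imager with thermal camera: the trade gains 21 net, giving 266 at 685 g.
Runner-up anemometer + multispectral imager + barometric logger tops out at 245.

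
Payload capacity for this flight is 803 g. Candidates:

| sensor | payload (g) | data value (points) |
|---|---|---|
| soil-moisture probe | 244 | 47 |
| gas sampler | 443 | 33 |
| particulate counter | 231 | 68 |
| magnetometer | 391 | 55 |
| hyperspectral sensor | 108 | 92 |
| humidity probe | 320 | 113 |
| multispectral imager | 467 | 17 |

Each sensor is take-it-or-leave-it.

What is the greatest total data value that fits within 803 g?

273

The ratio ordering already packs tightly: particulate counter + hyperspectral sensor + humidity probe, 659 g, 273.
Runner-up soil-moisture probe + hyperspectral sensor + humidity probe tops out at 252.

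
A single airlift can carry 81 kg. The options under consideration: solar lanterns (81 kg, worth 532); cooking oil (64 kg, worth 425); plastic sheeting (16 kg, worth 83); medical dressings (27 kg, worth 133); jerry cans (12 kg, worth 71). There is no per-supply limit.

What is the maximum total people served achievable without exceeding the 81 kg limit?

Filling by ratio: cooking oil + jerry cans for 496, with 5 kg left unused.
Dropping cooking oil and jerry cans frees 76 kg; slotting in solar lanterns (81 kg) lifts the total to 532 at 81 kg.
No other feasible combination exceeds 532.

532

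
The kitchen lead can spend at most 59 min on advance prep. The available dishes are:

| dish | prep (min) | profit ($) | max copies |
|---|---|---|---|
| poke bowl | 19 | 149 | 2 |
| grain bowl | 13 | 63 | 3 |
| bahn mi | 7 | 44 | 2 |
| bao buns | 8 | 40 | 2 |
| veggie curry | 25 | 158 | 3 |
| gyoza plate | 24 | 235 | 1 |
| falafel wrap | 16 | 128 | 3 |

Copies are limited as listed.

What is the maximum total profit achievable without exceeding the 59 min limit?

Density check — gyoza plate 9.79, falafel wrap 8.00, poke bowl 7.84, veggie curry 6.32 are the best per min.
A density-first pass picks gyoza plate + 2×falafel wrap — 491 at 56 min.
Replace falafel wrap with poke bowl: the trade gains 21 net, giving 512 at 59 min.

512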